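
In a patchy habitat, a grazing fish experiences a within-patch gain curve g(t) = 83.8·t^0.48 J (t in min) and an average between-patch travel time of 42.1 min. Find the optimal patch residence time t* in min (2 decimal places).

38.86 min

Maximise g(t)/(T+t): set derivative to zero → g'(t)(T+t) = g(t).
g'(t) = 0.48·83.8·t^-0.52. Setting 0.48·83.8·t^-0.52 = 83.8·t^0.48/(42.1+t) gives 0.48(42.1+t) = t, so 0.52·t = 0.48×42.1.
t* = 0.48×42.1/0.52 = 38.86 min.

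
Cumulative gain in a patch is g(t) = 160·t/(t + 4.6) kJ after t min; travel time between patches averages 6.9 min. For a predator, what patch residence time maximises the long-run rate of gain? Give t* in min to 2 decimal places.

By the marginal value theorem, leave when the instantaneous gain rate g'(t) equals the habitat-wide average g(t)/(T + t).
g'(t) = 160·4.6/(t + 4.6)². Setting 160·4.6/(t+4.6)² = 160t/[(t+4.6)(6.9+t)] gives 4.6(6.9+t) = t(t+4.6), so t² = 4.6×6.9 = 31.74.
t* = √31.74 = 5.634 min.

5.63 min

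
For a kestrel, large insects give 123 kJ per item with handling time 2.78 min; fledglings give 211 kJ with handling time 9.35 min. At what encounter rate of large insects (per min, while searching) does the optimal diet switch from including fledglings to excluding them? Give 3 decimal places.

At the threshold, the rate on large insects alone equals the profitability of fledglings: λ·123/(1 + λ·2.78) = 211/9.35 = 22.57.
Rearranging, λ(123 − 22.57×2.78) = 22.57, so λ = 22.57/60.26 = 0.3745 per min.

0.374 per min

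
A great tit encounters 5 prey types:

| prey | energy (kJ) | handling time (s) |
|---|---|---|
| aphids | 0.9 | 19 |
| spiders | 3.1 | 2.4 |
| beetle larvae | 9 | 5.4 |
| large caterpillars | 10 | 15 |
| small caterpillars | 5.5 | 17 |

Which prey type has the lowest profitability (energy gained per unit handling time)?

Profitability E/h (kJ/s): aphids = 0.9/19 = 0.0474, spiders = 3.1/2.4 = 1.29, beetle larvae = 9/5.4 = 1.67, large caterpillars = 10/15 = 0.667, small caterpillars = 5.5/17 = 0.324.
Ranked: beetle larvae > spiders > large caterpillars > small caterpillars > aphids.

aphids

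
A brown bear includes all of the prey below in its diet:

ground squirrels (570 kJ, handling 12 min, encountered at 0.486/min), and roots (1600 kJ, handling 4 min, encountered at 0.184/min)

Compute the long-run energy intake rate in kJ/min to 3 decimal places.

75.505 kJ/min

Energy encountered per unit search time: 0.486×570 + 0.184×1600 = 571.4 kJ/min.
Handling time per unit search time: 0.486×12 + 0.184×4 = 6.568.
Rate = 571.4/(1 + 6.568) = 75.5 kJ/min.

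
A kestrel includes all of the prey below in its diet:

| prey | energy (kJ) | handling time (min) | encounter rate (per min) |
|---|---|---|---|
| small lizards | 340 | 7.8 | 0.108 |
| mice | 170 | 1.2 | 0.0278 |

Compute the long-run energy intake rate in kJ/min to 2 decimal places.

R = Σλ_iE_i / (1 + Σλ_ih_i)
Numerator: 0.108×340 + 0.0278×170 = 41.45
Denominator: 1 + 0.108×7.8 + 0.0278×1.2 = 1.876
R = 41.45/1.876 = 22.1 kJ/min

22.10 kJ/min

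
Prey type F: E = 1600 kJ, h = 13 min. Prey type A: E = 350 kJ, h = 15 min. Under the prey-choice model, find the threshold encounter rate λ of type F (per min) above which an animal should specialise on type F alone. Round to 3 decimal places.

The zero-one rule: include type A iff E₂/h₂ > λE₁/(1+λh₁). Equality gives the switch point.
λE₁h₂ = E₂ + λE₂h₁ ⇒ λ = E₂/(E₁h₂ − E₂h₁) = 350/(2.4e+04 − 4550) = 0.01799 per min.

0.018 per min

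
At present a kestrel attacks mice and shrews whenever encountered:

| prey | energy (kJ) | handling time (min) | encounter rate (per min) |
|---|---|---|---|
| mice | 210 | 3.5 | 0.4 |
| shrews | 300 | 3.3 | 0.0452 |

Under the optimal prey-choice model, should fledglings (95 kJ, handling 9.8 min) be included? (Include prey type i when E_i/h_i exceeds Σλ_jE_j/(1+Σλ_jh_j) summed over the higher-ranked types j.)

Current rate: (0.4×210 + 0.0452×300)/(1 + 0.4×3.5 + 0.0452×3.3) = 38.27 kJ/min.
Profitability of fledglings: 95/9.8 = 9.694 kJ/min.
Since 9.694 < R, time spent handling fledglings is better spent searching.

No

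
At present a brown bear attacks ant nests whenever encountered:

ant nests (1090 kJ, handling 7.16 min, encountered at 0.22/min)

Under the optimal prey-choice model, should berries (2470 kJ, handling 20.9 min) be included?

Yes

Intake rate on the current diet: R = (0.22×1090) / (1 + 0.22×7.16) = 239.8/2.575 = 93.12 kJ/min.
Profitability of berries: 2470/20.9 = 118.2 kJ/min.
Since 118.2 > R, including berries increases the long-run rate.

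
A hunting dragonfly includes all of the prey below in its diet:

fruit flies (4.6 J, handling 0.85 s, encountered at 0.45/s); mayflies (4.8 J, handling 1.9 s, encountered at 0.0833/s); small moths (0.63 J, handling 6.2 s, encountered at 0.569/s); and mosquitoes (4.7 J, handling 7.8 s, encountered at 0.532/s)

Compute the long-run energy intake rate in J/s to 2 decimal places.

R = (0.45×4.6 + 0.0833×4.8 + 0.569×0.63 + 0.532×4.7) / (1 + 0.45×0.85 + 0.0833×1.9 + 0.569×6.2 + 0.532×7.8) = 5.329/9.218 = 0.5781 J/s.

0.58 J/s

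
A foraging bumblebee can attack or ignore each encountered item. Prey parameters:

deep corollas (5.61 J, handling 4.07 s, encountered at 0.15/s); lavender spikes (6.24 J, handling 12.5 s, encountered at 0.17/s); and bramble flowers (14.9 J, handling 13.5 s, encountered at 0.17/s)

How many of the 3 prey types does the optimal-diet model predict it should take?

E/h in descending order: deep corollas 1.38, bramble flowers 1.1, lavender spikes 0.499 J/s. The optimal diet is the largest prefix of this list for which every included type satisfies E_i/h_i > R on the types above it.
Rate on top 1: 0.5225. bramble flowers: 1.1 > 0.5225 → include.
Rate on top 2: 0.864. lavender spikes: 0.499 < 0.864 → exclude; stop.
Optimal diet: deep corollas, bramble flowers — 2 of 3 types.

2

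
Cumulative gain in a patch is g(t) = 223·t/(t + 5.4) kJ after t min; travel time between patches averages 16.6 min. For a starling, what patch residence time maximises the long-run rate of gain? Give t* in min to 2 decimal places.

9.47 min

Maximise g(t)/(T+t): set derivative to zero → g'(t)(T+t) = g(t).
g'(t) = 223·5.4/(t + 5.4)². Setting 223·5.4/(t+5.4)² = 223t/[(t+5.4)(16.6+t)] gives 5.4(16.6+t) = t(t+5.4), so t² = 5.4×16.6 = 89.64.
t* = √89.64 = 9.468 min.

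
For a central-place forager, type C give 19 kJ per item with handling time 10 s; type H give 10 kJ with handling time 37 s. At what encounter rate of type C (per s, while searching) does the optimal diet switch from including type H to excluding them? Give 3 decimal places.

At the threshold, the rate on type C alone equals the profitability of type H: λ·19/(1 + λ·10) = 10/37 = 0.2703.
Rearranging, λ(19 − 0.2703×10) = 0.2703, so λ = 0.2703/16.3 = 0.01658 per s.

0.017 per s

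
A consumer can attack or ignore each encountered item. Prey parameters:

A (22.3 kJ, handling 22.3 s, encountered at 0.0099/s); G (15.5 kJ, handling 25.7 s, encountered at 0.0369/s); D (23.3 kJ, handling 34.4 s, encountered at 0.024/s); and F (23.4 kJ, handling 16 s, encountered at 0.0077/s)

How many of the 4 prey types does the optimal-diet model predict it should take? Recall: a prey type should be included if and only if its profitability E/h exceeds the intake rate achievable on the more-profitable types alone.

E/h in descending order: F 1.46, A 1, D 0.677, G 0.603 kJ/s. The optimal diet is the largest prefix of this list for which every included type satisfies E_i/h_i > R on the types above it.
Rate on top 1: 0.1604. A: 1 > 0.1604 → include.
Rate on top 2: 0.2983. D: 0.677 > 0.2983 → include.
Rate on top 3: 0.4426. G: 0.603 > 0.4426 → include.
Optimal diet: F, A, D, G — 4 of 4 types.

4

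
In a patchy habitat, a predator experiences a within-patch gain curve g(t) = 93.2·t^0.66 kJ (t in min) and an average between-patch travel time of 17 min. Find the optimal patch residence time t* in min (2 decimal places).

By the marginal value theorem, leave when the instantaneous gain rate g'(t) equals the habitat-wide average g(t)/(T + t).
g'(t) = 0.66·93.2·t^-0.34. Setting 0.66·93.2·t^-0.34 = 93.2·t^0.66/(17+t) gives 0.66(17+t) = t, so 0.34·t = 0.66×17.
t* = 0.66×17/0.34 = 33 min.

33.00 min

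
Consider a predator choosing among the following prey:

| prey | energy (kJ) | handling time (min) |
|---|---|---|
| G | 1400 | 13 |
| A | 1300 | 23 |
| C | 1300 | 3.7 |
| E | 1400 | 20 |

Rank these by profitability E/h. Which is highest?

Profitability E/h (kJ/min): G = 1400/13 = 108, A = 1300/23 = 56.5, C = 1300/3.7 = 351, E = 1400/20 = 70.
Ranked: C > G > E > A.

C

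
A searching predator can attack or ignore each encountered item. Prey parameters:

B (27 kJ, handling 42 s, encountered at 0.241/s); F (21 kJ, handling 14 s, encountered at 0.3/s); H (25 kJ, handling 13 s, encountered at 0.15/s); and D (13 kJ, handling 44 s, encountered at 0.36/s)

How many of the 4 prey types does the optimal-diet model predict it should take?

E/h in descending order: H 1.92, F 1.5, B 0.643, D 0.295 kJ/s. The optimal diet is the largest prefix of this list for which every included type satisfies E_i/h_i > R on the types above it.
Rate on top 1: 1.271. F: 1.5 > 1.271 → include.
Rate on top 2: 1.406. B: 0.643 < 1.406 → exclude; stop.
Optimal diet: H, F — 2 of 4 types.

2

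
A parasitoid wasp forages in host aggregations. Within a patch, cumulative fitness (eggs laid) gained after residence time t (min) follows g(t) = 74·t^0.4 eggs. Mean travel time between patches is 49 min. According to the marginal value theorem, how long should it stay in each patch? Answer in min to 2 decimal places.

Optimal t* satisfies g'(t*) = g(t*)/(T + t*).
g'(t) = 0.4·74·t^-0.6. Setting 0.4·74·t^-0.6 = 74·t^0.4/(49+t) gives 0.4(49+t) = t, so 0.60·t = 0.4×49.
t* = 0.4×49/0.60 = 32.67 min.

32.67 min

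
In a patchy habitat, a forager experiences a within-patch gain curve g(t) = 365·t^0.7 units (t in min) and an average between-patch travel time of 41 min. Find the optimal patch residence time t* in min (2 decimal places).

By the marginal value theorem, leave when the instantaneous gain rate g'(t) equals the habitat-wide average g(t)/(T + t).
g'(t) = 0.7·365·t^-0.3. Setting 0.7·365·t^-0.3 = 365·t^0.7/(41+t) gives 0.7(41+t) = t, so 0.30·t = 0.7×41.
t* = 0.7×41/0.30 = 95.67 min.

95.67 min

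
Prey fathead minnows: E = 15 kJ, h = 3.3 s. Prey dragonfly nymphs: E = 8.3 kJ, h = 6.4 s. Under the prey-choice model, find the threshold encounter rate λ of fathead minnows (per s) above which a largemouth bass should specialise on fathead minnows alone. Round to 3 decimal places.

0.121 per s

At the threshold, the rate on fathead minnows alone equals the profitability of dragonfly nymphs: λ·15/(1 + λ·3.3) = 8.3/6.4 = 1.297.
Rearranging, λ(15 − 1.297×3.3) = 1.297, so λ = 1.297/10.72 = 0.121 per s.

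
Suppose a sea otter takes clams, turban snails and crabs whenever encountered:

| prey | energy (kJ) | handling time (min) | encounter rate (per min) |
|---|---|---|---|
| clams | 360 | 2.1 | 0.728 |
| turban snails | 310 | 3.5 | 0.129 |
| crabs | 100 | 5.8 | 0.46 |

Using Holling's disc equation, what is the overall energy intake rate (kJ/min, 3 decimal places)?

R = Σλ_iE_i / (1 + Σλ_ih_i)
Numerator: 0.728×360 + 0.129×310 + 0.46×100 = 348.1
Denominator: 1 + 0.728×2.1 + 0.129×3.5 + 0.46×5.8 = 5.648
R = 348.1/5.648 = 61.62 kJ/min

61.624 kJ/min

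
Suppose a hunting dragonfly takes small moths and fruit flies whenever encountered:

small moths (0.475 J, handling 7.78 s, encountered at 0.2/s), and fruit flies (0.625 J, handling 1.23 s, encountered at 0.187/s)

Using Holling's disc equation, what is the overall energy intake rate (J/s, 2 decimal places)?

Energy encountered per unit search time: 0.2×0.475 + 0.187×0.625 = 0.2119 J/s.
Handling time per unit search time: 0.2×7.78 + 0.187×1.23 = 1.786.
Rate = 0.2119/(1 + 1.786) = 0.07605 J/s.

0.08 J/s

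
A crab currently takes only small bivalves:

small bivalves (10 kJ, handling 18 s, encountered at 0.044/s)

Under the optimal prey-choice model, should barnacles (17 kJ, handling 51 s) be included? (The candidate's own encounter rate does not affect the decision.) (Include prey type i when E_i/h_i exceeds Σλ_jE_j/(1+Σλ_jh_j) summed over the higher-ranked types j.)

On small bivalves alone, R = ΣλE/(1+Σλh) = 0.44/1.792 = 0.2455 kJ/s.
barnacles: E/h = 17/51 = 0.3333 kJ/s.
0.3333 > 0.2455, so adding barnacles raises the average — include it.

Yes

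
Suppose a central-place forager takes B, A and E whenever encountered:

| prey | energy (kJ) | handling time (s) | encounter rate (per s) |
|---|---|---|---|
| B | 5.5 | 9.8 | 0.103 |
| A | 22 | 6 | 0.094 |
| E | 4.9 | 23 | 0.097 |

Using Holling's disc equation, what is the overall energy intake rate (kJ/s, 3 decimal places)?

Energy encountered per unit search time: 0.103×5.5 + 0.094×22 + 0.097×4.9 = 3.11 kJ/s.
Handling time per unit search time: 0.103×9.8 + 0.094×6 + 0.097×23 = 3.804.
Rate = 3.11/(1 + 3.804) = 0.6473 kJ/s.

0.647 kJ/s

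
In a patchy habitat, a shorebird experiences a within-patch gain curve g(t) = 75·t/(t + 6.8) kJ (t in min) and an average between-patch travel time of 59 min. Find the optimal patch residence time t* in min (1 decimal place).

By the marginal value theorem, leave when the instantaneous gain rate g'(t) equals the habitat-wide average g(t)/(T + t).
g'(t) = 75·6.8/(t + 6.8)². Setting 75·6.8/(t+6.8)² = 75t/[(t+6.8)(59+t)] gives 6.8(59+t) = t(t+6.8), so t² = 6.8×59 = 401.2.
t* = √401.2 = 20.03 min.

20.0 min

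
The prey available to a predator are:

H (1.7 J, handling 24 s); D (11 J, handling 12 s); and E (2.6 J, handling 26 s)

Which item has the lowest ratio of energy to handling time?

Profitability E/h (J/s): H = 1.7/24 = 0.0708, D = 11/12 = 0.917, E = 2.6/26 = 0.1.
Ranked: D > E > H.

H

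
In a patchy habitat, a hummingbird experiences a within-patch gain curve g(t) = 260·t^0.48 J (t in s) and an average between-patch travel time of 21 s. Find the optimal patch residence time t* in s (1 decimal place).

19.4 s

Optimal t* satisfies g'(t*) = g(t*)/(T + t*).
g'(t) = 0.48·260·t^-0.52. Setting 0.48·260·t^-0.52 = 260·t^0.48/(21+t) gives 0.48(21+t) = t, so 0.52·t = 0.48×21.
t* = 0.48×21/0.52 = 19.38 s.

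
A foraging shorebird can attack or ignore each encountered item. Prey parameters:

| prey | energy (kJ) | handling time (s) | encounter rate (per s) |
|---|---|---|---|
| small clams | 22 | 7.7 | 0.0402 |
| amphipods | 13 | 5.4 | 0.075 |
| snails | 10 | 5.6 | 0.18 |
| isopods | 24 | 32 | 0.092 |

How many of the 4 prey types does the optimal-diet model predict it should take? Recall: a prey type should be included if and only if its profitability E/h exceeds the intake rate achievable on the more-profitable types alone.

3

Rank by E/h (kJ/s): small clams 2.86, amphipods 2.41, snails 1.79, isopods 0.75. Include each in turn until the next type's E/h falls below the running intake rate.
Rate on top 1: 0.6754. amphipods: 2.41 > 0.6754 → include.
Rate on top 2: 1.084. snails: 1.79 > 1.084 → include.
Rate on top 3: 1.344. isopods: 0.75 < 1.344 → exclude; stop.
Optimal diet: small clams, amphipods, snails — 3 of 4 types.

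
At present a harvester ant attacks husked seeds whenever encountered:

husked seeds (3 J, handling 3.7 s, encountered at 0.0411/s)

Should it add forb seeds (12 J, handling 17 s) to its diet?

Yes

Current rate: (0.0411×3)/(1 + 0.0411×3.7) = 0.107 J/s.
forb seeds: E/h = 12/17 = 0.7059 J/s.
Since 0.7059 > R, including forb seeds increases the long-run rate.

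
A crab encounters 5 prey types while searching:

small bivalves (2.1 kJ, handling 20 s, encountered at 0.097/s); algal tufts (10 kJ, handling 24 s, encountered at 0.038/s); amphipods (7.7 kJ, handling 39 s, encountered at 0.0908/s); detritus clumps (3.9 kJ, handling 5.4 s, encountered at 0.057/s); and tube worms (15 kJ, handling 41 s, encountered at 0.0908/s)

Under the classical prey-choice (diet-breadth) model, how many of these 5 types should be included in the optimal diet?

3

Rank by E/h (kJ/s): detritus clumps 0.722, algal tufts 0.417, tube worms 0.366, amphipods 0.197, small bivalves 0.105. Include each in turn until the next type's E/h falls below the running intake rate.
Rate on top 1: 0.17. algal tufts: 0.417 > 0.17 → include.
Rate on top 2: 0.2713. tube worms: 0.366 > 0.2713 → include.
Rate on top 3: 0.3305. amphipods: 0.197 < 0.3305 → exclude; stop.
Optimal diet: detritus clumps, algal tufts, tube worms — 3 of 5 types.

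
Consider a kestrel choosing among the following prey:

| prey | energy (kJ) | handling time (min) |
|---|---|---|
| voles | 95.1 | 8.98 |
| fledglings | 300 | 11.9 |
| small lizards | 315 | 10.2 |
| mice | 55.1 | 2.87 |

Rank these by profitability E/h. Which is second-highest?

fledglings

Profitability E/h (kJ/min): voles = 95.1/8.98 = 10.6, fledglings = 300/11.9 = 25.2, small lizards = 315/10.2 = 30.9, mice = 55.1/2.87 = 19.2.
Ranked: small lizards > fledglings > mice > voles.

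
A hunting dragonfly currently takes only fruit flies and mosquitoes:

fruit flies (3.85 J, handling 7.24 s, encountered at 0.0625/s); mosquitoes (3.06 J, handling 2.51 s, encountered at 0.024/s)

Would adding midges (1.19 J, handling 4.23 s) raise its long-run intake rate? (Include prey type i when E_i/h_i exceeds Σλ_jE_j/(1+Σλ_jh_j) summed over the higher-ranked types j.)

Yes

On fruit flies and mosquitoes alone, R = ΣλE/(1+Σλh) = 0.3141/1.513 = 0.2076 J/s.
Profitability of midges: 1.19/4.23 = 0.2813 J/s.
0.2813 > 0.2076, so adding midges raises the average — include it.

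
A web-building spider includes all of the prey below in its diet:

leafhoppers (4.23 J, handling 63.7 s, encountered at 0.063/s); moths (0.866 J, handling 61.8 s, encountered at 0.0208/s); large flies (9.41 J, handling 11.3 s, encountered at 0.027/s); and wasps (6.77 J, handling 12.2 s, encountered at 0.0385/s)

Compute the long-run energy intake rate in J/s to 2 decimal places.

0.11 J/s

Energy encountered per unit search time: 0.063×4.23 + 0.0208×0.866 + 0.027×9.41 + 0.0385×6.77 = 0.7992 J/s.
Handling time per unit search time: 0.063×63.7 + 0.0208×61.8 + 0.027×11.3 + 0.0385×12.2 = 6.073.
Rate = 0.7992/(1 + 6.073) = 0.113 J/s.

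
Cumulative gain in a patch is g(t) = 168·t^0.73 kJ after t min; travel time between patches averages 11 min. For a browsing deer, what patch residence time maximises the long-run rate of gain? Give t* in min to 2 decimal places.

29.74 min

Maximise g(t)/(T+t): set derivative to zero → g'(t)(T+t) = g(t).
g'(t) = 0.73·168·t^-0.27. Setting 0.73·168·t^-0.27 = 168·t^0.73/(11+t) gives 0.73(11+t) = t, so 0.27·t = 0.73×11.
t* = 0.73×11/0.27 = 29.74 min.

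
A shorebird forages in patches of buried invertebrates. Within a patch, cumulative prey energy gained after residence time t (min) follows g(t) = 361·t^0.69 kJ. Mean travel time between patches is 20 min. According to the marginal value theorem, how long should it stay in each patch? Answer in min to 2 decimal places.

44.52 min

Optimal t* satisfies g'(t*) = g(t*)/(T + t*).
g'(t) = 0.69·361·t^-0.31. Setting 0.69·361·t^-0.31 = 361·t^0.69/(20+t) gives 0.69(20+t) = t, so 0.31·t = 0.69×20.
t* = 0.69×20/0.31 = 44.52 min.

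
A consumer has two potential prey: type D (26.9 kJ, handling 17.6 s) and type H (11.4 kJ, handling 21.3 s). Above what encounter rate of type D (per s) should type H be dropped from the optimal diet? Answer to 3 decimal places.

The zero-one rule: include type H iff E₂/h₂ > λE₁/(1+λh₁). Equality gives the switch point.
λE₁h₂ = E₂ + λE₂h₁ ⇒ λ = E₂/(E₁h₂ − E₂h₁) = 11.4/(573 − 200.6) = 0.03062 per s.

0.031 per s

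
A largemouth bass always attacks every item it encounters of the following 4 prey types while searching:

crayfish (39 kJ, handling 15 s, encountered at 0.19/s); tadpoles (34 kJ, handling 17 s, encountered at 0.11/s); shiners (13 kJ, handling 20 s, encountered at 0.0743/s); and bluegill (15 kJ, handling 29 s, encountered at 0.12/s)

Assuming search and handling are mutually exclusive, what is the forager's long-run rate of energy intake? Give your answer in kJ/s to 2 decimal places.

1.30 kJ/s

Energy encountered per unit search time: 0.19×39 + 0.11×34 + 0.0743×13 + 0.12×15 = 13.92 kJ/s.
Handling time per unit search time: 0.19×15 + 0.11×17 + 0.0743×20 + 0.12×29 = 9.686.
Rate = 13.92/(1 + 9.686) = 1.302 kJ/s.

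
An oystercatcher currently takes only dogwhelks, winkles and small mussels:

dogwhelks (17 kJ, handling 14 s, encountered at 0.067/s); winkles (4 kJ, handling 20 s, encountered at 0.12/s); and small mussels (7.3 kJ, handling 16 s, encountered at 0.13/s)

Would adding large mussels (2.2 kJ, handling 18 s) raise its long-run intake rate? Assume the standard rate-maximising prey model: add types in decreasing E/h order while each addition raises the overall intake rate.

On dogwhelks, winkles and small mussels alone, R = ΣλE/(1+Σλh) = 2.568/6.418 = 0.4001 kJ/s.
Profitability of large mussels: 2.2/18 = 0.1222 kJ/s.
0.1222 < 0.4001, so adding large mussels would lower the average — exclude it.

No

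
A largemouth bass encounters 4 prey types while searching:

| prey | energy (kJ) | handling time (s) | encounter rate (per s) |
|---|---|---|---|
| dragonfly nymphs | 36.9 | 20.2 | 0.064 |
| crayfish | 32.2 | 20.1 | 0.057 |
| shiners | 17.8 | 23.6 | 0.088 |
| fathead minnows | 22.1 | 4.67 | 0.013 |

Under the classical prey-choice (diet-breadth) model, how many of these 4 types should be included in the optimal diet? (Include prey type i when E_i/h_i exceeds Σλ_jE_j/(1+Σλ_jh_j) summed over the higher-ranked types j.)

3

Rank by E/h (kJ/s): fathead minnows 4.73, dragonfly nymphs 1.83, crayfish 1.6, shiners 0.754. Include each in turn until the next type's E/h falls below the running intake rate.
Rate on top 1: 0.2709. dragonfly nymphs: 1.83 > 0.2709 → include.
Rate on top 2: 1.126. crayfish: 1.6 > 1.126 → include.
Rate on top 3: 1.282. shiners: 0.754 < 1.282 → exclude; stop.
Optimal diet: fathead minnows, dragonfly nymphs, crayfish — 3 of 4 types.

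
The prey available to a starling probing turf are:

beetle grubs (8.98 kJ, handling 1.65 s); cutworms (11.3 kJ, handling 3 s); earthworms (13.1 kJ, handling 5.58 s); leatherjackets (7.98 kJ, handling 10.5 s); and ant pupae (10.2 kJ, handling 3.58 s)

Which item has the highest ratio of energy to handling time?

In descending order of E/h:
beetle grubs: 8.98/1.65 = 5.44 kJ/s
cutworms: 11.3/3 = 3.77 kJ/s
ant pupae: 10.2/3.58 = 2.85 kJ/s
earthworms: 13.1/5.58 = 2.35 kJ/s
leatherjackets: 7.98/10.5 = 0.76 kJ/s

beetle grubs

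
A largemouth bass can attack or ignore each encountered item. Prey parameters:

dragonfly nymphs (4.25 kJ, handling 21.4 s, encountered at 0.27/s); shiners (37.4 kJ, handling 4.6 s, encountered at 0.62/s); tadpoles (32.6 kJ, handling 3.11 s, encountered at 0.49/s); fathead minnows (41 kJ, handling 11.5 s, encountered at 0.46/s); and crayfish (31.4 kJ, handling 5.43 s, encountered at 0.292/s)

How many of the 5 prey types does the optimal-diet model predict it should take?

2

E/h in descending order: tadpoles 10.5, shiners 8.13, crayfish 5.78, fathead minnows 3.57, dragonfly nymphs 0.199 kJ/s. The optimal diet is the largest prefix of this list for which every included type satisfies E_i/h_i > R on the types above it.
Rate on top 1: 6.329. shiners: 8.13 > 6.329 → include.
Rate on top 2: 7.285. crayfish: 5.78 < 7.285 → exclude; stop.
Optimal diet: tadpoles, shiners — 2 of 5 types.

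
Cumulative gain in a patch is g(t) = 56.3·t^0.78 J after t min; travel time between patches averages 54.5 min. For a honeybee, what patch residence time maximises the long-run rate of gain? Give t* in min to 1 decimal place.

193.2 min

By the marginal value theorem, leave when the instantaneous gain rate g'(t) equals the habitat-wide average g(t)/(T + t).
g'(t) = 0.78·56.3·t^-0.22. Setting 0.78·56.3·t^-0.22 = 56.3·t^0.78/(54.5+t) gives 0.78(54.5+t) = t, so 0.22·t = 0.78×54.5.
t* = 0.78×54.5/0.22 = 193.2 min.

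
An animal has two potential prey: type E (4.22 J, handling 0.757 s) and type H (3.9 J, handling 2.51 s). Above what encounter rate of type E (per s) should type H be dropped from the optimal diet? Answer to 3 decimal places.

0.510 per s

The zero-one rule: include type H iff E₂/h₂ > λE₁/(1+λh₁). Equality gives the switch point.
λE₁h₂ = E₂ + λE₂h₁ ⇒ λ = E₂/(E₁h₂ − E₂h₁) = 3.9/(10.59 − 2.952) = 0.5105 per s.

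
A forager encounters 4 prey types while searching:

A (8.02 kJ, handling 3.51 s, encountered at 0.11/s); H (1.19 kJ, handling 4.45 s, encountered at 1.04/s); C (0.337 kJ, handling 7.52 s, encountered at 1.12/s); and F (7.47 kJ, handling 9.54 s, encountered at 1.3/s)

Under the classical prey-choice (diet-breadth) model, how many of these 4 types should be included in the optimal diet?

2

Rank by E/h (kJ/s): A 2.28, F 0.783, H 0.267, C 0.0448. Include each in turn until the next type's E/h falls below the running intake rate.
Rate on top 1: 0.6365. F: 0.783 > 0.6365 → include.
Rate on top 2: 0.7683. H: 0.267 < 0.7683 → exclude; stop.
Optimal diet: A, F — 2 of 4 types.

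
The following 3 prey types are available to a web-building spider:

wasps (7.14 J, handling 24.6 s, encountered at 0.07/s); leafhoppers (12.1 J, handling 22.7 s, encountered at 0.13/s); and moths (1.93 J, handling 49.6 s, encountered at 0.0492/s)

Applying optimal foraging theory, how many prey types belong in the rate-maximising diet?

1

E/h in descending order: leafhoppers 0.533, wasps 0.29, moths 0.0389 J/s. The optimal diet is the largest prefix of this list for which every included type satisfies E_i/h_i > R on the types above it.
Rate on top 1: 0.3981. wasps: 0.29 < 0.3981 → exclude; stop.
Optimal diet: leafhoppers — 1 of 3 types.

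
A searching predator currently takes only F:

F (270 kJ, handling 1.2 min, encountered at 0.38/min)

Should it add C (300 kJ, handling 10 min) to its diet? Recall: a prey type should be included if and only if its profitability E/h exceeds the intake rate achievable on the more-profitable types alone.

On F alone, R = ΣλE/(1+Σλh) = 102.6/1.456 = 70.47 kJ/min.
Profitability of C: 300/10 = 30 kJ/min.
Since 30 < R, time spent handling C is better spent searching.

No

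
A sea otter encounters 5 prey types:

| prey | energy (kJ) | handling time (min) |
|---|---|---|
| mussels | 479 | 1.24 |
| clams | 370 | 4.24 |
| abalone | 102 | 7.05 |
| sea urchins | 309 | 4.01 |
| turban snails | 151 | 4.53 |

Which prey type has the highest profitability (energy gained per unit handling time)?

mussels

In descending order of E/h:
mussels: 479/1.24 = 386 kJ/min
clams: 370/4.24 = 87.3 kJ/min
sea urchins: 309/4.01 = 77.1 kJ/min
turban snails: 151/4.53 = 33.3 kJ/min
abalone: 102/7.05 = 14.5 kJ/min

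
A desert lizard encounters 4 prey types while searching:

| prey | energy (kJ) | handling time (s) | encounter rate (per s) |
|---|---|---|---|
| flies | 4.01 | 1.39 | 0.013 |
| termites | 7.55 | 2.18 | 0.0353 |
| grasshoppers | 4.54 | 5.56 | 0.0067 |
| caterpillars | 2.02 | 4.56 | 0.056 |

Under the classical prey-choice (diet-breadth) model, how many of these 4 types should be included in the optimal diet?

E/h in descending order: termites 3.46, flies 2.88, grasshoppers 0.817, caterpillars 0.443 kJ/s. The optimal diet is the largest prefix of this list for which every included type satisfies E_i/h_i > R on the types above it.
Rate on top 1: 0.2475. flies: 2.88 > 0.2475 → include.
Rate on top 2: 0.291. grasshoppers: 0.817 > 0.291 → include.
Rate on top 3: 0.3083. caterpillars: 0.443 > 0.3083 → include.
Optimal diet: termites, flies, grasshoppers, caterpillars — 4 of 4 types.

4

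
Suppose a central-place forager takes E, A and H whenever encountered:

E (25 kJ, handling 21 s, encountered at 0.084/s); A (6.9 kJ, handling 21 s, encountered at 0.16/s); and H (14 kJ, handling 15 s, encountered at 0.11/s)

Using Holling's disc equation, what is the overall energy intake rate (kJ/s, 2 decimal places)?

0.61 kJ/s

Energy encountered per unit search time: 0.084×25 + 0.16×6.9 + 0.11×14 = 4.744 kJ/s.
Handling time per unit search time: 0.084×21 + 0.16×21 + 0.11×15 = 6.774.
Rate = 4.744/(1 + 6.774) = 0.6102 kJ/s.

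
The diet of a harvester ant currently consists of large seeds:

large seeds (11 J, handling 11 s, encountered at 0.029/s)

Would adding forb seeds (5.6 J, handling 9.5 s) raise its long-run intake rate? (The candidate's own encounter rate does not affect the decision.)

Current rate: (0.029×11)/(1 + 0.029×11) = 0.2418 J/s.
forb seeds: E/h = 5.6/9.5 = 0.5895 J/s.
Since 0.5895 > R, including forb seeds increases the long-run rate.

Yes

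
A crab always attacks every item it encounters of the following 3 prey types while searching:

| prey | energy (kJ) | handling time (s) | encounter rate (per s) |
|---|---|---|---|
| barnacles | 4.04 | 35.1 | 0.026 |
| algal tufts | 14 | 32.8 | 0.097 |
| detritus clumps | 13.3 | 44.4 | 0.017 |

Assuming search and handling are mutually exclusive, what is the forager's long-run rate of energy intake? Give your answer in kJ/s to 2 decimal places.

0.29 kJ/s

Energy encountered per unit search time: 0.026×4.04 + 0.097×14 + 0.017×13.3 = 1.689 kJ/s.
Handling time per unit search time: 0.026×35.1 + 0.097×32.8 + 0.017×44.4 = 4.849.
Rate = 1.689/(1 + 4.849) = 0.2888 kJ/s.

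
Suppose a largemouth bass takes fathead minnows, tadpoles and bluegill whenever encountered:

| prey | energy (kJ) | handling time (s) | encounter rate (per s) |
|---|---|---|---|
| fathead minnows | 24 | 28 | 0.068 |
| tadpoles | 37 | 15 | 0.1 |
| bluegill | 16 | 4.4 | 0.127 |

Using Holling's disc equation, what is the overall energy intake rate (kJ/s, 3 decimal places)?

1.484 kJ/s

R = Σλ_iE_i / (1 + Σλ_ih_i)
Numerator: 0.068×24 + 0.1×37 + 0.127×16 = 7.364
Denominator: 1 + 0.068×28 + 0.1×15 + 0.127×4.4 = 4.963
R = 7.364/4.963 = 1.484 kJ/s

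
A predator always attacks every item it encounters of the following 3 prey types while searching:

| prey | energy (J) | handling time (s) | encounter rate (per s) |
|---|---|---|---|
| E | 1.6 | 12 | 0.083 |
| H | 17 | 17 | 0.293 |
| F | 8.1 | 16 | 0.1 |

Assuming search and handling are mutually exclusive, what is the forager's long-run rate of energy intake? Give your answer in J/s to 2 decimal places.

0.69 J/s

Energy encountered per unit search time: 0.083×1.6 + 0.293×17 + 0.1×8.1 = 5.924 J/s.
Handling time per unit search time: 0.083×12 + 0.293×17 + 0.1×16 = 7.577.
Rate = 5.924/(1 + 7.577) = 0.6907 J/s.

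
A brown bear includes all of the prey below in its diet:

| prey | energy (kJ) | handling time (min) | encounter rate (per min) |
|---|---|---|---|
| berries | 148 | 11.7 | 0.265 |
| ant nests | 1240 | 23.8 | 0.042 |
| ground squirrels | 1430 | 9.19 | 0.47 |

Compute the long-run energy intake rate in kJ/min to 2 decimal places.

81.05 kJ/min

R = (0.265×148 + 0.042×1240 + 0.47×1430) / (1 + 0.265×11.7 + 0.042×23.8 + 0.47×9.19) = 763.4/9.419 = 81.05 kJ/min.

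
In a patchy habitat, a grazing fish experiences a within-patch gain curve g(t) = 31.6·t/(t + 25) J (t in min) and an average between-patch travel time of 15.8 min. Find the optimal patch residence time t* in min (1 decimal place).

Optimal t* satisfies g'(t*) = g(t*)/(T + t*).
g'(t) = 31.6·25/(t + 25)². Setting 31.6·25/(t+25)² = 31.6t/[(t+25)(15.8+t)] gives 25(15.8+t) = t(t+25), so t² = 25×15.8 = 395.
t* = √395 = 19.87 min.

19.9 min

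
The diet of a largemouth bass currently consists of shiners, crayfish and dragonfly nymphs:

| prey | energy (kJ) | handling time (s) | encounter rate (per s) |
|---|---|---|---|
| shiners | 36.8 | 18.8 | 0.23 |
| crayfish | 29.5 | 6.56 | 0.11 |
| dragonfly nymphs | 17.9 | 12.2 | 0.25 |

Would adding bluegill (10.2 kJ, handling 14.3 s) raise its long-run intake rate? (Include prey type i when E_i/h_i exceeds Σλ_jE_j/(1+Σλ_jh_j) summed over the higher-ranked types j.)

Intake rate on the current diet: R = (0.23×36.8 + 0.11×29.5 + 0.25×17.9) / (1 + 0.23×18.8 + 0.11×6.56 + 0.25×12.2) = 16.18/9.096 = 1.779 kJ/s.
Profitability of bluegill: 10.2/14.3 = 0.7133 kJ/s.
0.7133 < 1.779, so adding bluegill would lower the average — exclude it.

No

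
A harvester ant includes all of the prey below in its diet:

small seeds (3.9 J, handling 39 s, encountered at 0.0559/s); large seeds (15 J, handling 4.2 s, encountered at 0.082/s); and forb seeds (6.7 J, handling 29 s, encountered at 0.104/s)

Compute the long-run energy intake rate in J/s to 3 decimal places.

0.328 J/s

Energy encountered per unit search time: 0.0559×3.9 + 0.082×15 + 0.104×6.7 = 2.145 J/s.
Handling time per unit search time: 0.0559×39 + 0.082×4.2 + 0.104×29 = 5.54.
Rate = 2.145/(1 + 5.54) = 0.3279 J/s.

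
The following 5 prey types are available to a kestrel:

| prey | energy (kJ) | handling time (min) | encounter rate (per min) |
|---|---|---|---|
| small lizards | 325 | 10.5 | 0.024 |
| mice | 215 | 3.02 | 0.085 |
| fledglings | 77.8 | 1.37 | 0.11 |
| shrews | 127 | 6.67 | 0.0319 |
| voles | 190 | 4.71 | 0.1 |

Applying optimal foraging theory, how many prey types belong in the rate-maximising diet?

4

Rank by E/h (kJ/min): mice 71.2, fledglings 56.8, voles 40.3, small lizards 31, shrews 19. Include each in turn until the next type's E/h falls below the running intake rate.
Rate on top 1: 14.54. fledglings: 56.8 > 14.54 → include.
Rate on top 2: 19.07. voles: 40.3 > 19.07 → include.
Rate on top 3: 24.4. small lizards: 31 > 24.4 → include.
Rate on top 4: 25.18. shrews: 19 < 25.18 → exclude; stop.
Optimal diet: mice, fledglings, voles, small lizards — 4 of 5 types.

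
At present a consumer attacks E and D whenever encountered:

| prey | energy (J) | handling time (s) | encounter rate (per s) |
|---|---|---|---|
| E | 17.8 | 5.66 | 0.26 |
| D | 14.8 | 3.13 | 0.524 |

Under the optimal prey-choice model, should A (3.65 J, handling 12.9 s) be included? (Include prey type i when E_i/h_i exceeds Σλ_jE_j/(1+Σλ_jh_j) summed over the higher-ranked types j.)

Intake rate on the current diet: R = (0.26×17.8 + 0.524×14.8) / (1 + 0.26×5.66 + 0.524×3.13) = 12.38/4.112 = 3.012 J/s.
A: E/h = 3.65/12.9 = 0.2829 J/s.
Since 0.2829 < R, time spent handling A is better spent searching.

No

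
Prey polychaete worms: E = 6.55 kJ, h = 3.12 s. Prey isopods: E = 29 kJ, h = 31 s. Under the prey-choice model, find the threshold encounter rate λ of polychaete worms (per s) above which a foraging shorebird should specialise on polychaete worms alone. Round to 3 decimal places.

0.258 per s

The zero-one rule: include isopods iff E₂/h₂ > λE₁/(1+λh₁). Equality gives the switch point.
λE₁h₂ = E₂ + λE₂h₁ ⇒ λ = E₂/(E₁h₂ − E₂h₁) = 29/(203 − 90.48) = 0.2576 per s.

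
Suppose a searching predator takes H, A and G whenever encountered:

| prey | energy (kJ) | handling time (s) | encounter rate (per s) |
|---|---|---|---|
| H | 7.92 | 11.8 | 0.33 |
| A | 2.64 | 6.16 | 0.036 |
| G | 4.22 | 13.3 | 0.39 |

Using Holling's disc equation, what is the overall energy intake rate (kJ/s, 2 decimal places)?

0.42 kJ/s

R = Σλ_iE_i / (1 + Σλ_ih_i)
Numerator: 0.33×7.92 + 0.036×2.64 + 0.39×4.22 = 4.354
Denominator: 1 + 0.33×11.8 + 0.036×6.16 + 0.39×13.3 = 10.3
R = 4.354/10.3 = 0.4226 kJ/s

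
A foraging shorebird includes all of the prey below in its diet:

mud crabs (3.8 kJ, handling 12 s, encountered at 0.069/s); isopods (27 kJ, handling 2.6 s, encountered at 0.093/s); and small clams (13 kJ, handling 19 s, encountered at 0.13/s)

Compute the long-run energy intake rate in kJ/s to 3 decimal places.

R = Σλ_iE_i / (1 + Σλ_ih_i)
Numerator: 0.069×3.8 + 0.093×27 + 0.13×13 = 4.463
Denominator: 1 + 0.069×12 + 0.093×2.6 + 0.13×19 = 4.54
R = 4.463/4.54 = 0.9831 kJ/s

0.983 kJ/s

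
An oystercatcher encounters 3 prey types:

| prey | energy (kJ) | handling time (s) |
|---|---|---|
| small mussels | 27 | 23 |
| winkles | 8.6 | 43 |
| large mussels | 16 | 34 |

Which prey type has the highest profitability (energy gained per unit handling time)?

Profitability E/h (kJ/s): small mussels = 27/23 = 1.17, winkles = 8.6/43 = 0.2, large mussels = 16/34 = 0.471.
Ranked: small mussels > large mussels > winkles.

small mussels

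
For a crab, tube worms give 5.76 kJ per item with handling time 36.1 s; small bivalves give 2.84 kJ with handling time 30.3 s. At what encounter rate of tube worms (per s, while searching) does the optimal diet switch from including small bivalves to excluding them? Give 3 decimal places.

The zero-one rule: include small bivalves iff E₂/h₂ > λE₁/(1+λh₁). Equality gives the switch point.
λE₁h₂ = E₂ + λE₂h₁ ⇒ λ = E₂/(E₁h₂ − E₂h₁) = 2.84/(174.5 − 102.5) = 0.03944 per s.

0.039 per s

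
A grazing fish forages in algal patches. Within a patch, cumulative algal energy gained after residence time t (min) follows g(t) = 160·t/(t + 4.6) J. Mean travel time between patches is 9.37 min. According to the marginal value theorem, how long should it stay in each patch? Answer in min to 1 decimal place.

By the marginal value theorem, leave when the instantaneous gain rate g'(t) equals the habitat-wide average g(t)/(T + t).
g'(t) = 160·4.6/(t + 4.6)². Setting 160·4.6/(t+4.6)² = 160t/[(t+4.6)(9.37+t)] gives 4.6(9.37+t) = t(t+4.6), so t² = 4.6×9.37 = 43.1.
t* = √43.1 = 6.565 min.

6.6 min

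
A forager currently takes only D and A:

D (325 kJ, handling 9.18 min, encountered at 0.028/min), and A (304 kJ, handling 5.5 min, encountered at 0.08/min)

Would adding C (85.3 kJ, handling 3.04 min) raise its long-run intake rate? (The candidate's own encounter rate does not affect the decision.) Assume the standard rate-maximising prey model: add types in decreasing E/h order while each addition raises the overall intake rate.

Yes

On D and A alone, R = ΣλE/(1+Σλh) = 33.42/1.697 = 19.69 kJ/min.
Profitability of C: 85.3/3.04 = 28.06 kJ/min.
Since 28.06 > R, including C increases the long-run rate.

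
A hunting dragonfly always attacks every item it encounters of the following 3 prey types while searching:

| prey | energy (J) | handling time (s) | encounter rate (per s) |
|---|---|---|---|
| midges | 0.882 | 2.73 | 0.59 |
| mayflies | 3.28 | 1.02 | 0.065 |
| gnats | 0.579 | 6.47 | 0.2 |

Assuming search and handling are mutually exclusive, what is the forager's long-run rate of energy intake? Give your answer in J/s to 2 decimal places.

0.21 J/s

R = (0.59×0.882 + 0.065×3.28 + 0.2×0.579) / (1 + 0.59×2.73 + 0.065×1.02 + 0.2×6.47) = 0.8494/3.971 = 0.2139 J/s.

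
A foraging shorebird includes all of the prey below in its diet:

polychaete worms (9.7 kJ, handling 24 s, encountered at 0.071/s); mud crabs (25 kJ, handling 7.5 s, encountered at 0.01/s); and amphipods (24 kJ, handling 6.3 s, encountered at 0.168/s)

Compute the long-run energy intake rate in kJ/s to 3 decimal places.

1.295 kJ/s

R = (0.071×9.7 + 0.01×25 + 0.168×24) / (1 + 0.071×24 + 0.01×7.5 + 0.168×6.3) = 4.971/3.837 = 1.295 kJ/s.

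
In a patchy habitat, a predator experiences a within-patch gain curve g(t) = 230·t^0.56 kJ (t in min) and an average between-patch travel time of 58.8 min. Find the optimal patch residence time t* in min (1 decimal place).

74.8 min

By the marginal value theorem, leave when the instantaneous gain rate g'(t) equals the habitat-wide average g(t)/(T + t).
g'(t) = 0.56·230·t^-0.44. Setting 0.56·230·t^-0.44 = 230·t^0.56/(58.8+t) gives 0.56(58.8+t) = t, so 0.44·t = 0.56×58.8.
t* = 0.56×58.8/0.44 = 74.84 min.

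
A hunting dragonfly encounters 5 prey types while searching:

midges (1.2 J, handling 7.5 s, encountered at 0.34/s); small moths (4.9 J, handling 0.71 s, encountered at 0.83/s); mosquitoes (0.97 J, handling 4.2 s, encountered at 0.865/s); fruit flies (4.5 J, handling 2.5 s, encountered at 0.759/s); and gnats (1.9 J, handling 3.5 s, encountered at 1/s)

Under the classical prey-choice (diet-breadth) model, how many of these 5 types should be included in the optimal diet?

Profitabilities (E/h, J/s): small moths 6.9, fruit flies 1.8, gnats 0.543, mosquitoes 0.231, midges 0.16. Add prey in this order while the next type's profitability exceeds the intake rate on those already taken.
Rate on top 1: 2.559. fruit flies: 1.8 < 2.559 → exclude; stop.
Optimal diet: small moths — 1 of 5 types.

1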